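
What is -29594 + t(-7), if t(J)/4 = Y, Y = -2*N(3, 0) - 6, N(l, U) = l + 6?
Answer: -29690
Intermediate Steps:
N(l, U) = 6 + l
Y = -24 (Y = -2*(6 + 3) - 6 = -2*9 - 6 = -18 - 6 = -24)
t(J) = -96 (t(J) = 4*(-24) = -96)
-29594 + t(-7) = -29594 - 96 = -29690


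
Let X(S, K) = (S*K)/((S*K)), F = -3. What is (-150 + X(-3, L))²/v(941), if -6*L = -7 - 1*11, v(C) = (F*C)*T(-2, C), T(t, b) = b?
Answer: -22201/2656443 ≈ -0.0083574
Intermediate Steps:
v(C) = -3*C² (v(C) = (-3*C)*C = -3*C²)
L = 3 (L = -(-7 - 1*11)/6 = -(-7 - 11)/6 = -⅙*(-18) = 3)
X(S, K) = 1 (X(S, K) = (K*S)/((K*S)) = (K*S)*(1/(K*S)) = 1)
(-150 + X(-3, L))²/v(941) = (-150 + 1)²/((-3*941²)) = (-149)²/((-3*885481)) = 22201/(-2656443) = 22201*(-1/2656443) = -22201/2656443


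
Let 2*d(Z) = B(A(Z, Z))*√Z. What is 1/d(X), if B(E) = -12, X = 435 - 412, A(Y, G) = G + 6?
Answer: -√23/138 ≈ -0.034752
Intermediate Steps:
A(Y, G) = 6 + G
X = 23
d(Z) = -6*√Z (d(Z) = (-12*√Z)/2 = -6*√Z)
1/d(X) = 1/(-6*√23) = -√23/138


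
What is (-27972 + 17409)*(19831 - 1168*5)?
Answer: -147786933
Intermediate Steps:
(-27972 + 17409)*(19831 - 1168*5) = -10563*(19831 - 5840) = -10563*13991 = -147786933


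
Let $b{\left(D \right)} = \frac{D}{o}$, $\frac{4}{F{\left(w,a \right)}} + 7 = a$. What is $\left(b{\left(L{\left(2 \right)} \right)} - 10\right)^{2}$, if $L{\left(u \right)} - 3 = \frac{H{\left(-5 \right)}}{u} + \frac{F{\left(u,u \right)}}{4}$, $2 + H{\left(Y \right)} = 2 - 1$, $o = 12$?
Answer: $\frac{1385329}{14400} \approx 96.203$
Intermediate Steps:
$F{\left(w,a \right)} = \frac{4}{-7 + a}$
$H{\left(Y \right)} = -1$ ($H{\left(Y \right)} = -2 + \left(2 - 1\right) = -2 + 1 = -1$)
$L{\left(u \right)} = 3 + \frac{1}{-7 + u} - \frac{1}{u}$ ($L{\left(u \right)} = 3 + \left(- \frac{1}{u} + \frac{4 \frac{1}{-7 + u}}{4}\right) = 3 + \left(- \frac{1}{u} + \frac{4}{-7 + u} \frac{1}{4}\right) = 3 + \left(- \frac{1}{u} + \frac{1}{-7 + u}\right) = 3 + \left(\frac{1}{-7 + u} - \frac{1}{u}\right) = 3 + \frac{1}{-7 + u} - \frac{1}{u}$)
$b{\left(D \right)} = \frac{D}{12}$
$\left(b{\left(L{\left(2 \right)} \right)} - 10\right)^{2} = \left(\frac{\frac{1}{2} \frac{1}{-7 + 2} \left(7 + 3 \cdot 2 \left(-7 + 2\right)\right)}{12} - 10\right)^{2} = \left(\frac{\frac{1}{2} \frac{1}{-5} \left(7 + 3 \cdot 2 \left(-5\right)\right)}{12} - 10\right)^{2} = \left(\frac{\frac{1}{2} \left(- \frac{1}{5}\right) \left(7 - 30\right)}{12} - 10\right)^{2} = \left(\frac{\frac{1}{2} \left(- \frac{1}{5}\right) \left(-23\right)}{12} - 10\right)^{2} = \left(\frac{1}{12} \cdot \frac{23}{10} - 10\right)^{2} = \left(\frac{23}{120} - 10\right)^{2} = \left(- \frac{1177}{120}\right)^{2} = \frac{1385329}{14400}$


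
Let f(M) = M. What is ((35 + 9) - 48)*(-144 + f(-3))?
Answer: 588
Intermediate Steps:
((35 + 9) - 48)*(-144 + f(-3)) = ((35 + 9) - 48)*(-144 - 3) = (44 - 48)*(-147) = -4*(-147) = 588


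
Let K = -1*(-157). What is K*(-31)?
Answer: -4867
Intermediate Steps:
K = 157
K*(-31) = 157*(-31) = -4867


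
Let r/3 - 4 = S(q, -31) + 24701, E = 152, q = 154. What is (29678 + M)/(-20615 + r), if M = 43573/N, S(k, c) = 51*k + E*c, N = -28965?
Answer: 859579697/1822651590 ≈ 0.47161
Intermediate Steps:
S(k, c) = 51*k + 152*c
M = -43573/28965 (M = 43573/(-28965) = 43573*(-1/28965) = -43573/28965 ≈ -1.5043)
r = 83541 (r = 12 + 3*((51*154 + 152*(-31)) + 24701) = 12 + 3*((7854 - 4712) + 24701) = 12 + 3*(3142 + 24701) = 12 + 3*27843 = 12 + 83529 = 83541)
(29678 + M)/(-20615 + r) = (29678 - 43573/28965)/(-20615 + 83541) = (859579697/28965)/62926 = (859579697/28965)*(1/62926) = 859579697/1822651590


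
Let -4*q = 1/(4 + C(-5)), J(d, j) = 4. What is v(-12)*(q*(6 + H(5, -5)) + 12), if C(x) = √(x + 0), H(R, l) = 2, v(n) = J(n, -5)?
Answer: 976/21 + 8*I*√5/21 ≈ 46.476 + 0.85184*I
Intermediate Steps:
v(n) = 4
C(x) = √x
q = -1/(4*(4 + I*√5)) (q = -1/(4*(4 + √(-5))) = -1/(4*(4 + I*√5)) ≈ -0.047619 + 0.02662*I)
v(-12)*(q*(6 + H(5, -5)) + 12) = 4*((I/(4*(√5 - 4*I)))*(6 + 2) + 12) = 4*((I/(4*(√5 - 4*I)))*8 + 12) = 4*(2*I/(√5 - 4*I) + 12) = 4*(12 + 2*I/(√5 - 4*I)) = 48 + 8*I/(√5 - 4*I)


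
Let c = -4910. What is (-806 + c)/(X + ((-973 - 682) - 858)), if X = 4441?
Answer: -1429/482 ≈ -2.9647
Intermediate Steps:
(-806 + c)/(X + ((-973 - 682) - 858)) = (-806 - 4910)/(4441 + ((-973 - 682) - 858)) = -5716/(4441 + (-1655 - 858)) = -5716/(4441 - 2513) = -5716/1928 = -5716*1/1928 = -1429/482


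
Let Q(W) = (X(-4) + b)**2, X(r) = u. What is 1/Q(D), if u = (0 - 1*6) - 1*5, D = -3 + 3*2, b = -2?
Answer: 1/169 ≈ 0.0059172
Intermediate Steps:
D = 3 (D = -3 + 6 = 3)
u = -11 (u = (0 - 6) - 5 = -6 - 5 = -11)
X(r) = -11
Q(W) = 169 (Q(W) = (-11 - 2)**2 = (-13)**2 = 169)
1/Q(D) = 1/169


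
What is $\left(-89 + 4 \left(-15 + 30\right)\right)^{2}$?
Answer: $841$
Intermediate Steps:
$\left(-89 + 4 \left(-15 + 30\right)\right)^{2} = \left(-89 + 4 \cdot 15\right)^{2} = \left(-89 + 60\right)^{2} = \left(-29\right)^{2} = 841$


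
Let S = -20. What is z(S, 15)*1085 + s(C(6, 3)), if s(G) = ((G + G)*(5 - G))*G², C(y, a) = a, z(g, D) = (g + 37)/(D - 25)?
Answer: -3473/2 ≈ -1736.5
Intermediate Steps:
z(g, D) = (37 + g)/(-25 + D)
s(G) = 2*G³*(5 - G) (s(G) = ((2*G)*(5 - G))*G² = (2*G*(5 - G))*G² = 2*G³*(5 - G))
z(S, 15)*1085 + s(C(6, 3)) = ((37 - 20)/(-25 + 15))*1085 + 2*3³*(5 - 1*3) = (17/(-10))*1085 + 2*27*(5 - 3) = -⅒*17*1085 + 2*27*2 = -17/10*1085 + 108 = -3689/2 + 108 = -3473/2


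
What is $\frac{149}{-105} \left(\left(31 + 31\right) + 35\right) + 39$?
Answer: $- \frac{10358}{105} \approx -98.648$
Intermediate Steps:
$\frac{149}{-105} \left(\left(31 + 31\right) + 35\right) + 39 = 149 \left(- \frac{1}{105}\right) \left(62 + 35\right) + 39 = \left(- \frac{149}{105}\right) 97 + 39 = - \frac{14453}{105} + 39 = - \frac{10358}{105}$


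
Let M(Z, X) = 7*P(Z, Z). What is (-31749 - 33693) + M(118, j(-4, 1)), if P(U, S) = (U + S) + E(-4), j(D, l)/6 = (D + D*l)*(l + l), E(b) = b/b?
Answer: -63783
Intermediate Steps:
E(b) = 1
j(D, l) = 12*l*(D + D*l) (j(D, l) = 6*((D + D*l)*(l + l)) = 6*((D + D*l)*(2*l)) = 6*(2*l*(D + D*l)) = 12*l*(D + D*l))
P(U, S) = 1 + S + U (P(U, S) = (U + S) + 1 = (S + U) + 1 = 1 + S + U)
M(Z, X) = 7 + 14*Z (M(Z, X) = 7*(1 + Z + Z) = 7*(1 + 2*Z) = 7 + 14*Z)
(-31749 - 33693) + M(118, j(-4, 1)) = (-31749 - 33693) + (7 + 14*118) = -65442 + (7 + 1652) = -65442 + 1659 = -63783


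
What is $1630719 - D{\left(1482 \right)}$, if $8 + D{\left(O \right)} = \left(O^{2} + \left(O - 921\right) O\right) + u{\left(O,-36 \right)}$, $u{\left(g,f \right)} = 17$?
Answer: $-1397016$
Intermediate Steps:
$D{\left(O \right)} = 9 + O^{2} + O \left(-921 + O\right)$ ($D{\left(O \right)} = -8 + \left(\left(O^{2} + \left(O - 921\right) O\right) + 17\right) = -8 + \left(\left(O^{2} + \left(-921 + O\right) O\right) + 17\right) = -8 + \left(\left(O^{2} + O \left(-921 + O\right)\right) + 17\right) = -8 + \left(17 + O^{2} + O \left(-921 + O\right)\right) = 9 + O^{2} + O \left(-921 + O\right)$)
$1630719 - D{\left(1482 \right)} = 1630719 - \left(9 - 1364922 + 2 \cdot 1482^{2}\right) = 1630719 - \left(9 - 1364922 + 2 \cdot 2196324\right) = 1630719 - \left(9 - 1364922 + 4392648\right) = 1630719 - 3027735 = -1397016$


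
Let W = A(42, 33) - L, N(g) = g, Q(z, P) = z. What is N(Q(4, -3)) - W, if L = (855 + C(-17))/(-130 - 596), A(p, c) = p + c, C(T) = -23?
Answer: -26189/363 ≈ -72.146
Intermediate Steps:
A(p, c) = c + p
L = -416/363 (L = (855 - 23)/(-130 - 596) = 832/(-726) = 832*(-1/726) = -416/363 ≈ -1.1460)
W = 27641/363 (W = (33 + 42) - 1*(-416/363) = 75 + 416/363 = 27641/363 ≈ 76.146)
N(Q(4, -3)) - W = 4 - 1*27641/363 = 4 - 27641/363 = -26189/363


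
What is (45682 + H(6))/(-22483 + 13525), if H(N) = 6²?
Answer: -22859/4479 ≈ -5.1036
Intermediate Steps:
H(N) = 36
(45682 + H(6))/(-22483 + 13525) = (45682 + 36)/(-22483 + 13525) = 45718/(-8958) = 45718*(-1/8958) = -22859/4479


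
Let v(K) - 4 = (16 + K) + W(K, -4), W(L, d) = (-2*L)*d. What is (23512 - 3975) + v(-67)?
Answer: 18954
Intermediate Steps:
W(L, d) = -2*L*d
v(K) = 20 + 9*K (v(K) = 4 + ((16 + K) - 2*K*(-4)) = 4 + ((16 + K) + 8*K) = 4 + (16 + 9*K) = 20 + 9*K)
(23512 - 3975) + v(-67) = (23512 - 3975) + (20 + 9*(-67)) = 19537 + (20 - 603) = 19537 - 583 = 18954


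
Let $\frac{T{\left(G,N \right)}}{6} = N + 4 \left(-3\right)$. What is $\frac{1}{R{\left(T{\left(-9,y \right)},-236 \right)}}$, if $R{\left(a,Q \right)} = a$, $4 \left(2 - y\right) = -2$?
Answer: $- \frac{1}{57} \approx -0.017544$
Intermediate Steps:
$y = \frac{5}{2}$ ($y = 2 - - \frac{1}{2} = 2 + \frac{1}{2} = \frac{5}{2} \approx 2.5$)
$T{\left(G,N \right)} = -72 + 6 N$ ($T{\left(G,N \right)} = 6 \left(N + 4 \left(-3\right)\right) = 6 \left(N - 12\right) = 6 \left(-12 + N\right) = -72 + 6 N$)
$\frac{1}{R{\left(T{\left(-9,y \right)},-236 \right)}} = \frac{1}{-72 + 6 \cdot \frac{5}{2}} = \frac{1}{-72 + 15} = \frac{1}{-57} = - \frac{1}{57}$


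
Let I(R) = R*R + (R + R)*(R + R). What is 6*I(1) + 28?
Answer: 58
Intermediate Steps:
I(R) = 5*R**2 (I(R) = R**2 + (2*R)*(2*R) = R**2 + 4*R**2 = 5*R**2)
6*I(1) + 28 = 6*(5*1**2) + 28 = 6*(5*1) + 28 = 6*5 + 28 = 30 + 28 = 58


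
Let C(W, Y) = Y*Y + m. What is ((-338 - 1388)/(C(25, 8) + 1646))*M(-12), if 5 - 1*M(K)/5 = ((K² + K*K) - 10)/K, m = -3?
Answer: -729235/5121 ≈ -142.40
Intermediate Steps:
C(W, Y) = -3 + Y² (C(W, Y) = Y*Y - 3 = Y² - 3 = -3 + Y²)
M(K) = 25 - 5*(-10 + 2*K²)/K (M(K) = 25 - 5*((K² + K*K) - 10)/K = 25 - 5*((K² + K²) - 10)/K = 25 - 5*(2*K² - 10)/K = 25 - 5*(-10 + 2*K²)/K)
((-338 - 1388)/(C(25, 8) + 1646))*M(-12) = ((-338 - 1388)/((-3 + 8²) + 1646))*(25 - 10*(-12) + 50/(-12)) = (-1726/((-3 + 64) + 1646))*(25 + 120 + 50*(-1/12)) = (-1726/(61 + 1646))*(25 + 120 - 25/6) = -1726/1707*(845/6) = -1726*1/1707*(845/6) = -1726/1707*845/6 = -729235/5121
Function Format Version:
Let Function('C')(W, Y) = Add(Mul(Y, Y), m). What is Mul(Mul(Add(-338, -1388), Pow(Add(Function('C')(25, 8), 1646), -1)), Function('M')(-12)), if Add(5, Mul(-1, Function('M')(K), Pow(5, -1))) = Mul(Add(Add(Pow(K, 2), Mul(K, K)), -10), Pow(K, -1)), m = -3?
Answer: Rational(-729235, 5121) ≈ -142.40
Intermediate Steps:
Function('C')(W, Y) = Add(-3, Pow(Y, 2)) (Function('C')(W, Y) = Add(Mul(Y, Y), -3) = Add(Pow(Y, 2), -3) = Add(-3, Pow(Y, 2)))
Function('M')(K) = Add(25, Mul(-5, Pow(K, -1), Add(-10, Mul(2, Pow(K, 2))))) (Function('M')(K) = Add(25, Mul(-5, Mul(Add(Add(Pow(K, 2), Mul(K, K)), -10), Pow(K, -1)))) = Add(25, Mul(-5, Mul(Add(Add(Pow(K, 2), Pow(K, 2)), -10), Pow(K, -1)))) = Add(25, Mul(-5, Mul(Add(Mul(2, Pow(K, 2)), -10), Pow(K, -1)))) = Add(25, Mul(-5, Mul(Add(-10, Mul(2, Pow(K, 2))), Pow(K, -1)))) = Add(25, Mul(-5, Mul(Pow(K, -1), Add(-10, Mul(2, Pow(K, 2)))))) = Add(25, Mul(-5, Pow(K, -1), Add(-10, Mul(2, Pow(K, 2))))))
Mul(Mul(Add(-338, -1388), Pow(Add(Function('C')(25, 8), 1646), -1)), Function('M')(-12)) = Mul(Mul(Add(-338, -1388), Pow(Add(Add(-3, Pow(8, 2)), 1646), -1)), Add(25, Mul(-10, -12), Mul(50, Pow(-12, -1)))) = Mul(Mul(-1726, Pow(Add(Add(-3, 64), 1646), -1)), Add(25, 120, Mul(50, Rational(-1, 12)))) = Mul(Mul(-1726, Pow(Add(61, 1646), -1)), Add(25, 120, Rational(-25, 6))) = Mul(Mul(-1726, Pow(1707, -1)), Rational(845, 6)) = Mul(Mul(-1726, Rational(1, 1707)), Rational(845, 6)) = Mul(Rational(-1726, 1707), Rational(845, 6)) = Rational(-729235, 5121)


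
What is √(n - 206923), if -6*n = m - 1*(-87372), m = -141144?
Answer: I*√197961 ≈ 444.93*I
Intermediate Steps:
n = 8962 (n = -(-141144 - 1*(-87372))/6 = -(-141144 + 87372)/6 = -⅙*(-53772) = 8962)
√(n - 206923) = √(8962 - 206923) = √(-197961) = I*√197961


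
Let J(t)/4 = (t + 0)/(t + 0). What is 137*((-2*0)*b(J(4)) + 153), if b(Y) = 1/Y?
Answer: 20961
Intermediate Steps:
J(t) = 4 (J(t) = 4*((t + 0)/(t + 0)) = 4*(t/t) = 4*1 = 4)
137*((-2*0)*b(J(4)) + 153) = 137*(-2*0/4 + 153) = 137*(0*(¼) + 153) = 137*(0 + 153) = 137*153 = 20961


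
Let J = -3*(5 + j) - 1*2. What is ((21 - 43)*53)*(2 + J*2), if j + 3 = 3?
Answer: 37312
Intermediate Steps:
j = 0 (j = -3 + 3 = 0)
J = -17 (J = -3*(5 + 0) - 1*2 = -3*5 - 2 = -15 - 2 = -17)
((21 - 43)*53)*(2 + J*2) = ((21 - 43)*53)*(2 - 17*2) = (-22*53)*(2 - 34) = -1166*(-32) = 37312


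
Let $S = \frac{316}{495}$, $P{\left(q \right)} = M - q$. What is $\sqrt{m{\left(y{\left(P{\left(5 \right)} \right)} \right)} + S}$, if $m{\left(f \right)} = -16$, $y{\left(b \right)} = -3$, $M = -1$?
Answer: $\frac{2 i \sqrt{104555}}{165} \approx 3.9194 i$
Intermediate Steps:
$P{\left(q \right)} = -1 - q$
$S = \frac{316}{495}$ ($S = 316 \cdot \frac{1}{495} = \frac{316}{495} \approx 0.63838$)
$\sqrt{m{\left(y{\left(P{\left(5 \right)} \right)} \right)} + S} = \sqrt{-16 + \frac{316}{495}} = \sqrt{- \frac{7604}{495}} = \frac{2 i \sqrt{104555}}{165}$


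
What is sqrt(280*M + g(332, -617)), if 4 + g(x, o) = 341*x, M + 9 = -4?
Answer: 32*sqrt(107) ≈ 331.01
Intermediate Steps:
M = -13 (M = -9 - 4 = -13)
g(x, o) = -4 + 341*x
sqrt(280*M + g(332, -617)) = sqrt(280*(-13) + (-4 + 341*332)) = sqrt(-3640 + (-4 + 113212)) = sqrt(-3640 + 113208) = sqrt(109568) = 32*sqrt(107)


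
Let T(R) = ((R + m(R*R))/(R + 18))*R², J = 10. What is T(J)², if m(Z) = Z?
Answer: 7562500/49 ≈ 1.5434e+5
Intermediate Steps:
T(R) = R²*(R + R²)/(18 + R) (T(R) = ((R + R*R)/(R + 18))*R² = ((R + R²)/(18 + R))*R² = R²*(R + R²)/(18 + R))
T(J)² = (10³*(1 + 10)/(18 + 10))² = (1000*11/28)² = (1000*(1/28)*11)² = (2750/7)² = 7562500/49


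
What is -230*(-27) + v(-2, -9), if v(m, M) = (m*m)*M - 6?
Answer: 6168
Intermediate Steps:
v(m, M) = -6 + M*m**2 (v(m, M) = m**2*M - 6 = M*m**2 - 6 = -6 + M*m**2)
-230*(-27) + v(-2, -9) = -230*(-27) + (-6 - 9*(-2)**2) = 6210 + (-6 - 9*4) = 6210 + (-6 - 36) = 6210 - 42 = 6168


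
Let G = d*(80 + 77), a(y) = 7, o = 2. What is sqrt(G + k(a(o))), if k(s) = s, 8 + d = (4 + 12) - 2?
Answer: sqrt(949) ≈ 30.806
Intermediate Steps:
d = 6 (d = -8 + ((4 + 12) - 2) = -8 + (16 - 2) = -8 + 14 = 6)
G = 942 (G = 6*(80 + 77) = 6*157 = 942)
sqrt(G + k(a(o))) = sqrt(942 + 7) = sqrt(949)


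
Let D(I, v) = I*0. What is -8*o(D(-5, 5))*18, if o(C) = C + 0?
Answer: 0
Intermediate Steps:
D(I, v) = 0
o(C) = C
-8*o(D(-5, 5))*18 = -8*0*18 = 0*18 = 0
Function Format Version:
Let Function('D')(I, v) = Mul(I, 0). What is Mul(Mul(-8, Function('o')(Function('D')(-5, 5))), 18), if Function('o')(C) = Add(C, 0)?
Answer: 0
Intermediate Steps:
Function('D')(I, v) = 0
Function('o')(C) = C
Mul(Mul(-8, Function('o')(Function('D')(-5, 5))), 18) = Mul(Mul(-8, 0), 18) = Mul(0, 18) = 0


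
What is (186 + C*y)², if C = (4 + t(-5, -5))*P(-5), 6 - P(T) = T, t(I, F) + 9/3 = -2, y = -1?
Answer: 38809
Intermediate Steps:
t(I, F) = -5 (t(I, F) = -3 - 2 = -5)
P(T) = 6 - T
C = -11 (C = (4 - 5)*(6 - 1*(-5)) = -(6 + 5) = -1*11 = -11)
(186 + C*y)² = (186 - 11*(-1))² = (186 + 11)² = 197² = 38809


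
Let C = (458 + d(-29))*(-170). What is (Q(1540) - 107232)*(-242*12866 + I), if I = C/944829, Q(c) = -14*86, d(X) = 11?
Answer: 318996287317872248/944829 ≈ 3.3762e+11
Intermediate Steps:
C = -79730 (C = (458 + 11)*(-170) = 469*(-170) = -79730)
Q(c) = -1204
I = -79730/944829 ≈ -0.084386
(Q(1540) - 107232)*(-242*12866 + I) = (-1204 - 107232)*(-242*12866 - 79730/944829) = -108436*(-3113572 - 79730/944829) = -108436*(-2941793198918/944829) = 318996287317872248/944829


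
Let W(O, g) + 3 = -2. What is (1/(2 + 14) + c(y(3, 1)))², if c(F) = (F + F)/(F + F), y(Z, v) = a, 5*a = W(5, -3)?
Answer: 289/256 ≈ 1.1289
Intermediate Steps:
W(O, g) = -5 (W(O, g) = -3 - 2 = -5)
a = -1 (a = (⅕)*(-5) = -1)
y(Z, v) = -1
c(F) = 1 (c(F) = (2*F)/((2*F)) = (2*F)*(1/(2*F)) = 1)
(1/(2 + 14) + c(y(3, 1)))² = (1/(2 + 14) + 1)² = (1/16 + 1)² = (17/16)² = 289/256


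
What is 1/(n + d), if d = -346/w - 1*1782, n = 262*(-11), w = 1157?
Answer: -1157/5396594 ≈ -0.00021439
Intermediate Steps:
n = -2882
d = -2062120/1157 (d = -346/1157 - 1*1782 = -346*1/1157 - 1782 = -346/1157 - 1782 = -2062120/1157 ≈ -1782.3)
1/(n + d) = 1/(-2882 - 2062120/1157) = 1/(-5396594/1157) = -1157/5396594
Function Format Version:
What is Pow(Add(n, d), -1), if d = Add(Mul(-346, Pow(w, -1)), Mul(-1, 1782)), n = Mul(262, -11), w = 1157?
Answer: Rational(-1157, 5396594) ≈ -0.00021439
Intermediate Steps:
n = -2882
d = Rational(-2062120, 1157) (d = Add(Mul(-346, Pow(1157, -1)), Mul(-1, 1782)) = Add(Mul(-346, Rational(1, 1157)), -1782) = Add(Rational(-346, 1157), -1782) = Rational(-2062120, 1157) ≈ -1782.3)
Pow(Add(n, d), -1) = Pow(Add(-2882, Rational(-2062120, 1157)), -1) = Pow(Rational(-5396594, 1157), -1) = Rational(-1157, 5396594)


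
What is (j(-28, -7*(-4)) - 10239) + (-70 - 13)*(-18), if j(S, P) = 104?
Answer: -8641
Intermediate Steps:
(j(-28, -7*(-4)) - 10239) + (-70 - 13)*(-18) = (104 - 10239) + (-70 - 13)*(-18) = -10135 - 83*(-18) = -10135 + 1494 = -8641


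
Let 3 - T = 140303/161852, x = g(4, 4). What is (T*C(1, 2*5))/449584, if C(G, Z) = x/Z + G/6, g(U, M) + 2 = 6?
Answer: 5869301/2182982087040 ≈ 2.6887e-6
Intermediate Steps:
g(U, M) = 4 (g(U, M) = -2 + 6 = 4)
x = 4
T = 345253/161852 (T = 3 - 140303/161852 = 345253/161852 ≈ 2.1331)
C(G, Z) = 4/Z + G/6
(T*C(1, 2*5))/449584 = (345253*(4/((2*5)) + (1/6)*1)/161852)/449584 = (345253*(4/10 + 1/6)/161852)*(1/449584) = (345253*(4*(1/10) + 1/6)/161852)*(1/449584) = (345253*(2/5 + 1/6)/161852)*(1/449584) = ((345253/161852)*(17/30))*(1/449584) = (5869301/4855560)*(1/449584) = 5869301/2182982087040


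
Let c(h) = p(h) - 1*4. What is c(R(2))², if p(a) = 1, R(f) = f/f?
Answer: 9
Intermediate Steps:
R(f) = 1
c(h) = -3 (c(h) = 1 - 1*4 = 1 - 4 = -3)
c(R(2))² = (-3)² = 9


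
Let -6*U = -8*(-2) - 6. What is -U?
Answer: 5/3 ≈ 1.6667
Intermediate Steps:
U = -5/3 (U = -(-8*(-2) - 6)/6 = -(16 - 6)/6 = -⅙*10 = -5/3 ≈ -1.6667)
-U = -1*(-5/3) = 5/3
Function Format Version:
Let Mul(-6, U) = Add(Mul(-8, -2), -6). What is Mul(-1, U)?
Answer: Rational(5, 3) ≈ 1.6667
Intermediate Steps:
U = Rational(-5, 3) (U = Mul(Rational(-1, 6), Add(Mul(-8, -2), -6)) = Mul(Rational(-1, 6), Add(16, -6)) = Mul(Rational(-1, 6), 10) = Rational(-5, 3) ≈ -1.6667)
Mul(-1, U) = Mul(-1, Rational(-5, 3)) = Rational(5, 3)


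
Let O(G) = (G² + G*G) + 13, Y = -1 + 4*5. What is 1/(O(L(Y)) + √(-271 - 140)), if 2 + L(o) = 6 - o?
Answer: 463/214780 - I*√411/214780 ≈ 0.0021557 - 9.439e-5*I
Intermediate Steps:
Y = 19 (Y = -1 + 20 = 19)
L(o) = 4 - o (L(o) = -2 + (6 - o) = 4 - o)
O(G) = 13 + 2*G² (O(G) = (G² + G²) + 13 = 2*G² + 13 = 13 + 2*G²)
1/(O(L(Y)) + √(-271 - 140)) = 1/((13 + 2*(4 - 1*19)²) + √(-271 - 140)) = 1/((13 + 2*(4 - 19)²) + √(-411)) = 1/((13 + 2*(-15)²) + I*√411) = 1/((13 + 2*225) + I*√411) = 1/((13 + 450) + I*√411) = 1/(463 + I*√411)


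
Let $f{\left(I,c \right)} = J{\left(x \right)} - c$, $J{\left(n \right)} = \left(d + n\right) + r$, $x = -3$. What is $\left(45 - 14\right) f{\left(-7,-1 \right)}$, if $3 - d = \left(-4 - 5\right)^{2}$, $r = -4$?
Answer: $-2604$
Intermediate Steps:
$d = -78$ ($d = 3 - \left(-4 - 5\right)^{2} = 3 - \left(-9\right)^{2} = 3 - 81 = -78$)
$J{\left(n \right)} = -82 + n$ ($J{\left(n \right)} = \left(-78 + n\right) - 4 = -82 + n$)
$f{\left(I,c \right)} = -85 - c$ ($f{\left(I,c \right)} = \left(-82 - 3\right) - c = -85 - c$)
$\left(45 - 14\right) f{\left(-7,-1 \right)} = \left(45 - 14\right) \left(-85 - -1\right) = 31 \left(-85 + 1\right) = 31 \left(-84\right) = -2604$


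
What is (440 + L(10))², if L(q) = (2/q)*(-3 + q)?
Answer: 4870849/25 ≈ 1.9483e+5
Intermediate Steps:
L(q) = 2*(-3 + q)/q
(440 + L(10))² = (440 + (2 - 6/10))² = (440 + (2 - 6*⅒))² = (440 + (2 - ⅗))² = (440 + 7/5)² = (2207/5)² = 4870849/25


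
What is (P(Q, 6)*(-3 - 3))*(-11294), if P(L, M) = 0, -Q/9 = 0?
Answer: 0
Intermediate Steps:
Q = 0 (Q = -9*0 = 0)
(P(Q, 6)*(-3 - 3))*(-11294) = (0*(-3 - 3))*(-11294) = (0*(-6))*(-11294) = 0*(-11294) = 0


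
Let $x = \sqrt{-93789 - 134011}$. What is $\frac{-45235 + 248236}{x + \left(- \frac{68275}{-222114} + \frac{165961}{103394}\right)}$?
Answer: $\frac{6398770053290203468394127}{3754509916115783121839438} - \frac{33457288398242617742042205 i \sqrt{2278}}{3754509916115783121839438} \approx 1.7043 - 425.32 i$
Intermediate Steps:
$x = 10 i \sqrt{2278}$ ($x = \sqrt{-227800} = 10 i \sqrt{2278} \approx 477.28 i$)
$\frac{-45235 + 248236}{x + \left(- \frac{68275}{-222114} + \frac{165961}{103394}\right)} = \frac{-45235 + 248236}{10 i \sqrt{2278} + \left(- \frac{68275}{-222114} + \frac{165961}{103394}\right)} = \frac{203001}{10 i \sqrt{2278} + \left(\left(-68275\right) \left(- \frac{1}{222114}\right) + 165961 \cdot \frac{1}{103394}\right)} = \frac{203001}{10 i \sqrt{2278} + \left(\frac{68275}{222114} + \frac{165961}{103394}\right)} = \frac{203001}{10 i \sqrt{2278} + \frac{10980371726}{5741313729}} = \frac{203001}{\frac{10980371726}{5741313729} + 10 i \sqrt{2278}}$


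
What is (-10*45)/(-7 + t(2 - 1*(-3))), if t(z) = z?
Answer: 225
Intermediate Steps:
(-10*45)/(-7 + t(2 - 1*(-3))) = (-10*45)/(-7 + (2 - 1*(-3))) = -450/(-7 + (2 + 3)) = -450/(-7 + 5) = -450/(-2) = -450*(-1/2) = 225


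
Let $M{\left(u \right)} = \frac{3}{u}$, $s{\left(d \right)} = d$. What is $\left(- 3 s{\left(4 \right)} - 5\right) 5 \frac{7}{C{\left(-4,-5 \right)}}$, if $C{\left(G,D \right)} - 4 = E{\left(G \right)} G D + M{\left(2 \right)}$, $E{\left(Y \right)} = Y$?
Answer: $\frac{1190}{149} \approx 7.9866$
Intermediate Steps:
$C{\left(G,D \right)} = \frac{11}{2} + D G^{2}$ ($C{\left(G,D \right)} = 4 + \left(G G D + \frac{3}{2}\right) = 4 + \left(G^{2} D + 3 \cdot \frac{1}{2}\right) = 4 + \left(D G^{2} + \frac{3}{2}\right) = 4 + \left(\frac{3}{2} + D G^{2}\right) = \frac{11}{2} + D G^{2}$)
$\left(- 3 s{\left(4 \right)} - 5\right) 5 \frac{7}{C{\left(-4,-5 \right)}} = \left(\left(-3\right) 4 - 5\right) 5 \frac{7}{\frac{11}{2} - 5 \left(-4\right)^{2}} = \left(-12 - 5\right) 5 \frac{7}{\frac{11}{2} - 80} = \left(-17\right) 5 \frac{7}{\frac{11}{2} - 80} = - 85 \frac{7}{- \frac{149}{2}} = - 85 \cdot 7 \left(- \frac{2}{149}\right) = \left(-85\right) \left(- \frac{14}{149}\right) = \frac{1190}{149}$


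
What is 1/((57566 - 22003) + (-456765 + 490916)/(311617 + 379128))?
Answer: 690745/24564998586 ≈ 2.8119e-5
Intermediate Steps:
1/((57566 - 22003) + (-456765 + 490916)/(311617 + 379128)) = 1/(35563 + 34151/690745) = 1/(24564998586/690745) = 690745/24564998586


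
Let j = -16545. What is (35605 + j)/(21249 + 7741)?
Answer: 1906/2899 ≈ 0.65747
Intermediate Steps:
(35605 + j)/(21249 + 7741) = (35605 - 16545)/(21249 + 7741) = 19060/28990 = 19060*(1/28990) = 1906/2899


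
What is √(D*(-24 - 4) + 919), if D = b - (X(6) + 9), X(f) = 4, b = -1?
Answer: √1311 ≈ 36.208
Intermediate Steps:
D = -14 (D = -1 - (4 + 9) = -1 - 1*13 = -1 - 13 = -14)
√(D*(-24 - 4) + 919) = √(-14*(-24 - 4) + 919) = √(-14*(-28) + 919) = √(392 + 919) = √1311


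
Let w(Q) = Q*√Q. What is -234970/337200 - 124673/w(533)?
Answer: -23497/33720 - 124673*√533/284089 ≈ -10.829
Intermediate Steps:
w(Q) = Q^(3/2)
-234970/337200 - 124673/w(533) = -234970/337200 - 124673*√533/284089 = -234970*1/337200 - 124673*√533/284089 = -23497/33720 - 124673*√533/284089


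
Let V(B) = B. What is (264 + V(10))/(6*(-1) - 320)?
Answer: -137/163 ≈ -0.84049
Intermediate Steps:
(264 + V(10))/(6*(-1) - 320) = (264 + 10)/(6*(-1) - 320) = 274/(-6 - 320) = 274/(-326) = 274*(-1/326) = -137/163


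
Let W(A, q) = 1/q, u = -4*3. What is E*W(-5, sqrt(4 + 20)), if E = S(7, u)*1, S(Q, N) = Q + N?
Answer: -5*sqrt(6)/12 ≈ -1.0206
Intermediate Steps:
u = -12
S(Q, N) = N + Q
E = -5 (E = (-12 + 7)*1 = -5*1 = -5)
E*W(-5, sqrt(4 + 20)) = -5/sqrt(4 + 20) = -5*sqrt(6)/12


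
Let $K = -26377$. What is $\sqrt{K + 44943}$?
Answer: $\sqrt{18566} \approx 136.26$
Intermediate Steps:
$\sqrt{K + 44943} = \sqrt{-26377 + 44943} = \sqrt{18566}$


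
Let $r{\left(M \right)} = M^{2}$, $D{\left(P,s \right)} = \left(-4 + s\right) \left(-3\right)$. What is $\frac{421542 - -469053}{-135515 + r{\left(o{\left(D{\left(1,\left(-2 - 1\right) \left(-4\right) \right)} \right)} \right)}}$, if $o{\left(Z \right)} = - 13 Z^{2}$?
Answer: $\frac{890595}{55934629} \approx 0.015922$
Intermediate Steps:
$D{\left(P,s \right)} = 12 - 3 s$
$\frac{421542 - -469053}{-135515 + r{\left(o{\left(D{\left(1,\left(-2 - 1\right) \left(-4\right) \right)} \right)} \right)}} = \frac{421542 - -469053}{-135515 + \left(- 13 \left(12 - 3 \left(-2 - 1\right) \left(-4\right)\right)^{2}\right)^{2}} = \frac{421542 + 469053}{-135515 + \left(- 13 \left(12 - 3 \left(\left(-3\right) \left(-4\right)\right)\right)^{2}\right)^{2}} = \frac{890595}{-135515 + \left(- 13 \left(12 - 36\right)^{2}\right)^{2}} = \frac{890595}{-135515 + \left(- 13 \left(-24\right)^{2}\right)^{2}} = \frac{890595}{-135515 + \left(\left(-13\right) 576\right)^{2}} = \frac{890595}{-135515 + \left(-7488\right)^{2}} = \frac{890595}{-135515 + 56070144} = \frac{890595}{55934629}$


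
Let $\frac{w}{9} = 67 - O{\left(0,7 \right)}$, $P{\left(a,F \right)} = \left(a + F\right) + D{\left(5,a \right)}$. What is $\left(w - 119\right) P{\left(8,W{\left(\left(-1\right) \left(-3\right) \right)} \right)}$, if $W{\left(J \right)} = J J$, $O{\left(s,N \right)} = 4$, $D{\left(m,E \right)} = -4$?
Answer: $5824$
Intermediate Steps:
$W{\left(J \right)} = J^{2}$
$P{\left(a,F \right)} = -4 + F + a$ ($P{\left(a,F \right)} = \left(a + F\right) - 4 = \left(F + a\right) - 4 = -4 + F + a$)
$w = 567$ ($w = 9 \left(67 - 4\right) = 9 \cdot 63 = 567$)
$\left(w - 119\right) P{\left(8,W{\left(\left(-1\right) \left(-3\right) \right)} \right)} = \left(567 - 119\right) \left(-4 + \left(\left(-1\right) \left(-3\right)\right)^{2} + 8\right) = 448 \left(-4 + 3^{2} + 8\right) = 448 \left(-4 + 9 + 8\right) = 448 \cdot 13 = 5824$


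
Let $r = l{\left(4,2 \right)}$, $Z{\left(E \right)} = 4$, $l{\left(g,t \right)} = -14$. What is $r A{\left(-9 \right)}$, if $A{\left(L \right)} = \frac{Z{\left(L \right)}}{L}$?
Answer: $\frac{56}{9} \approx 6.2222$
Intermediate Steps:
$r = -14$
$A{\left(L \right)} = \frac{4}{L}$
$r A{\left(-9 \right)} = - 14 \frac{4}{-9} = - 14 \cdot 4 \left(- \frac{1}{9}\right) = \left(-14\right) \left(- \frac{4}{9}\right) = \frac{56}{9}$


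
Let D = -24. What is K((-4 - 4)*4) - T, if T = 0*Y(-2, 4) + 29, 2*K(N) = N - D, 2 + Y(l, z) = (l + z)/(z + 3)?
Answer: -33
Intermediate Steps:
Y(l, z) = -2 + (l + z)/(3 + z) (Y(l, z) = -2 + (l + z)/(z + 3) = -2 + (l + z)/(3 + z))
K(N) = 12 + N/2 (K(N) = (N - 1*(-24))/2 = (N + 24)/2 = (24 + N)/2 = 12 + N/2)
T = 29 (T = 0*((-6 - 2 - 1*4)/(3 + 4)) + 29 = 0*((-6 - 2 - 4)/7) + 29 = 0*((⅐)*(-12)) + 29 = 0*(-12/7) + 29 = 0 + 29 = 29)
K((-4 - 4)*4) - T = (12 + ((-4 - 4)*4)/2) - 1*29 = (12 + (-8*4)/2) - 29 = (12 + (½)*(-32)) - 29 = (12 - 16) - 29 = -4 - 29 = -33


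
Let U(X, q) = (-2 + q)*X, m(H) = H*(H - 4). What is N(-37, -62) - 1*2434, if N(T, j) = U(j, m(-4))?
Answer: -4294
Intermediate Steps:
m(H) = H*(-4 + H)
U(X, q) = X*(-2 + q)
N(T, j) = 30*j (N(T, j) = j*(-2 - 4*(-4 - 4)) = j*(-2 - 4*(-8)) = j*(-2 + 32) = j*30 = 30*j)
N(-37, -62) - 1*2434 = 30*(-62) - 1*2434 = -1860 - 2434 = -4294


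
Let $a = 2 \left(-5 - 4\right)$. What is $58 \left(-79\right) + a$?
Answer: $-4600$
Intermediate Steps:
$a = -18$ ($a = 2 \left(-9\right) = -18$)
$58 \left(-79\right) + a = 58 \left(-79\right) - 18 = -4582 - 18 = -4600$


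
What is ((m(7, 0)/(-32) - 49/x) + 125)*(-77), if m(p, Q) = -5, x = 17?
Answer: -5121809/544 ≈ -9415.1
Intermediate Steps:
((m(7, 0)/(-32) - 49/x) + 125)*(-77) = ((-5/(-32) - 49/17) + 125)*(-77) = ((-5*(-1/32) - 49*1/17) + 125)*(-77) = ((5/32 - 49/17) + 125)*(-77) = (-1483/544 + 125)*(-77) = (66517/544)*(-77) = -5121809/544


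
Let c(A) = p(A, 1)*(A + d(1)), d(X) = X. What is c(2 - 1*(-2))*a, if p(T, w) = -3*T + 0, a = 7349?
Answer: -440940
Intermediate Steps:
p(T, w) = -3*T
c(A) = -3*A*(1 + A) (c(A) = (-3*A)*(A + 1) = (-3*A)*(1 + A) = -3*A*(1 + A))
c(2 - 1*(-2))*a = -3*(2 - 1*(-2))*(1 + (2 - 1*(-2)))*7349 = -3*(2 + 2)*(1 + (2 + 2))*7349 = -3*4*(1 + 4)*7349 = -3*4*5*7349 = -60*7349 = -440940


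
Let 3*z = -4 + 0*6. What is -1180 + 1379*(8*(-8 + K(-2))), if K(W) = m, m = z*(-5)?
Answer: -47668/3 ≈ -15889.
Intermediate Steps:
z = -4/3 (z = (-4 + 0*6)/3 = (-4 + 0)/3 = (⅓)*(-4) = -4/3 ≈ -1.3333)
m = 20/3 (m = -4/3*(-5) = 20/3 ≈ 6.6667)
K(W) = 20/3
-1180 + 1379*(8*(-8 + K(-2))) = -1180 + 1379*(8*(-8 + 20/3)) = -1180 + 1379*(8*(-4/3)) = -1180 + 1379*(-32/3) = -1180 - 44128/3 = -47668/3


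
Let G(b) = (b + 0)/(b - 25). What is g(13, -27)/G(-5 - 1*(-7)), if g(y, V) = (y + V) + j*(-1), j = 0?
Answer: 161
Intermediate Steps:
g(y, V) = V + y (g(y, V) = (y + V) + 0*(-1) = (V + y) + 0 = V + y)
G(b) = b/(-25 + b)
g(13, -27)/G(-5 - 1*(-7)) = (-27 + 13)/(((-5 - 1*(-7))/(-25 + (-5 - 1*(-7))))) = -14*(-25 + (-5 + 7))/(-5 + 7) = -14/(2/(-25 + 2)) = -14/(2/(-23)) = -14/(2*(-1/23)) = -14/(-2/23) = -14*(-23/2) = 161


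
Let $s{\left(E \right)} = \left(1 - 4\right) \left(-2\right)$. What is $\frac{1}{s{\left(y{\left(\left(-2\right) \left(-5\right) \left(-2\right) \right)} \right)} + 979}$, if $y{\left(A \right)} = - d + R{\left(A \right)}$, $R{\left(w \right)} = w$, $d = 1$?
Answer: $\frac{1}{985} \approx 0.0010152$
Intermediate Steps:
$y{\left(A \right)} = -1 + A$ ($y{\left(A \right)} = \left(-1\right) 1 + A = -1 + A$)
$s{\left(E \right)} = 6$ ($s{\left(E \right)} = \left(-3\right) \left(-2\right) = 6$)
$\frac{1}{s{\left(y{\left(\left(-2\right) \left(-5\right) \left(-2\right) \right)} \right)} + 979} = \frac{1}{6 + 979} = \frac{1}{985}$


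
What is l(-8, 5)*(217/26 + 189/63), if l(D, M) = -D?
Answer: 1180/13 ≈ 90.769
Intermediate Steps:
l(-8, 5)*(217/26 + 189/63) = (-1*(-8))*(217/26 + 189/63) = 8*(217*(1/26) + 189*(1/63)) = 8*(217/26 + 3) = 8*(295/26) = 1180/13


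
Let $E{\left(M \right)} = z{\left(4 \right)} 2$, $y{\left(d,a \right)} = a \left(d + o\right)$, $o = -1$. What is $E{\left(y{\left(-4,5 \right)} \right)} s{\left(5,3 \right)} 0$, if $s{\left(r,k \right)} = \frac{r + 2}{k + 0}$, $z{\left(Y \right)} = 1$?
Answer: $0$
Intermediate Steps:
$y{\left(d,a \right)} = a \left(-1 + d\right)$ ($y{\left(d,a \right)} = a \left(d - 1\right) = a \left(-1 + d\right)$)
$s{\left(r,k \right)} = \frac{2 + r}{k}$
$E{\left(M \right)} = 2$ ($E{\left(M \right)} = 1 \cdot 2 = 2$)
$E{\left(y{\left(-4,5 \right)} \right)} s{\left(5,3 \right)} 0 = 2 \frac{2 + 5}{3} \cdot 0 = 2 \cdot \frac{1}{3} \cdot 7 \cdot 0 = 2 \cdot \frac{7}{3} \cdot 0 = \frac{14}{3} \cdot 0 = 0$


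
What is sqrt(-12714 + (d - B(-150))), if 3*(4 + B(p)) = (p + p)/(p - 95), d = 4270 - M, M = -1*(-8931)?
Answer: I*sqrt(851199)/7 ≈ 131.8*I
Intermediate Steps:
M = 8931
d = -4661 (d = 4270 - 1*8931 = 4270 - 8931 = -4661)
B(p) = -4 + 2*p/(3*(-95 + p)) (B(p) = -4 + ((p + p)/(p - 95))/3 = -4 + ((2*p)/(-95 + p))/3 = -4 + (2*p/(-95 + p))/3 = -4 + 2*p/(3*(-95 + p)))
sqrt(-12714 + (d - B(-150))) = sqrt(-12714 + (-4661 - 10*(114 - 1*(-150))/(3*(-95 - 150)))) = sqrt(-12714 + (-4661 - 10*(114 + 150)/(3*(-245)))) = sqrt(-12714 + (-4661 - 10*(-1)*264/(3*245))) = sqrt(-12714 + (-4661 - 1*(-176/49))) = sqrt(-12714 + (-4661 + 176/49)) = sqrt(-12714 - 228213/49) = sqrt(-851199/49) = I*sqrt(851199)/7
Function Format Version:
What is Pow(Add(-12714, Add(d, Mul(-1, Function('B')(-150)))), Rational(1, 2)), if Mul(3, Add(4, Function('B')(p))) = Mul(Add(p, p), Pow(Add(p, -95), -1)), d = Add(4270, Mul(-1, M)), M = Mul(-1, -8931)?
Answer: Mul(Rational(1, 7), I, Pow(851199, Rational(1, 2))) ≈ Mul(131.80, I)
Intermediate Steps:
M = 8931
d = -4661 (d = Add(4270, Mul(-1, 8931)) = Add(4270, -8931) = -4661)
Function('B')(p) = Add(-4, Mul(Rational(2, 3), p, Pow(Add(-95, p), -1))) (Function('B')(p) = Add(-4, Mul(Rational(1, 3), Mul(Add(p, p), Pow(Add(p, -95), -1)))) = Add(-4, Mul(Rational(1, 3), Mul(Mul(2, p), Pow(Add(-95, p), -1)))) = Add(-4, Mul(Rational(1, 3), Mul(2, p, Pow(Add(-95, p), -1)))) = Add(-4, Mul(Rational(2, 3), p, Pow(Add(-95, p), -1))))
Pow(Add(-12714, Add(d, Mul(-1, Function('B')(-150)))), Rational(1, 2)) = Pow(Add(-12714, Add(-4661, Mul(-1, Mul(Rational(10, 3), Pow(Add(-95, -150), -1), Add(114, Mul(-1, -150)))))), Rational(1, 2)) = Pow(Add(-12714, Add(-4661, Mul(-1, Mul(Rational(10, 3), Pow(-245, -1), Add(114, 150))))), Rational(1, 2)) = Pow(Add(-12714, Add(-4661, Mul(-1, Mul(Rational(10, 3), Rational(-1, 245), 264)))), Rational(1, 2)) = Pow(Add(-12714, Add(-4661, Mul(-1, Rational(-176, 49)))), Rational(1, 2)) = Pow(Add(-12714, Add(-4661, Rational(176, 49))), Rational(1, 2)) = Pow(Add(-12714, Rational(-228213, 49)), Rational(1, 2)) = Pow(Rational(-851199, 49), Rational(1, 2)) = Mul(Rational(1, 7), I, Pow(851199, Rational(1, 2)))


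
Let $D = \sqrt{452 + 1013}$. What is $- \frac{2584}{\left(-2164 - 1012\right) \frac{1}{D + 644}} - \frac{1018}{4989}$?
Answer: $\frac{1037367722}{1980633} + \frac{323 \sqrt{1465}}{397} \approx 554.9$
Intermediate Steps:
$D = \sqrt{1465} \approx 38.275$
$- \frac{2584}{\left(-2164 - 1012\right) \frac{1}{D + 644}} - \frac{1018}{4989} = - \frac{2584}{\left(-2164 - 1012\right) \frac{1}{\sqrt{1465} + 644}} - \frac{1018}{4989} = - \frac{2584}{\left(-3176\right) \frac{1}{644 + \sqrt{1465}}} - \frac{1018}{4989} = - 2584 \left(- \frac{161}{794} - \frac{\sqrt{1465}}{3176}\right) - \frac{1018}{4989} = \left(\frac{208012}{397} + \frac{323 \sqrt{1465}}{397}\right) - \frac{1018}{4989} = \frac{1037367722}{1980633} + \frac{323 \sqrt{1465}}{397}$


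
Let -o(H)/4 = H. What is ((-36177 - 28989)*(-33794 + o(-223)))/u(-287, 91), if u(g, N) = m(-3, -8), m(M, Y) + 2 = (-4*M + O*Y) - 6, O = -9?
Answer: 536022933/19 ≈ 2.8212e+7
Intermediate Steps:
o(H) = -4*H
m(M, Y) = -8 - 9*Y - 4*M (m(M, Y) = -2 + ((-4*M - 9*Y) - 6) = -2 + ((-9*Y - 4*M) - 6) = -2 + (-6 - 9*Y - 4*M) = -8 - 9*Y - 4*M)
u(g, N) = 76 (u(g, N) = -8 - 9*(-8) - 4*(-3) = -8 + 72 + 12 = 76)
((-36177 - 28989)*(-33794 + o(-223)))/u(-287, 91) = ((-36177 - 28989)*(-33794 - 4*(-223)))/76 = -65166*(-33794 + 892)*(1/76) = -65166*(-32902)*(1/76) = 2144091732*(1/76) = 536022933/19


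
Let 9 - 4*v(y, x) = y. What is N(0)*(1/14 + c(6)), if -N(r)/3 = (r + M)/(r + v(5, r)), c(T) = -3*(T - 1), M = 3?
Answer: 1881/14 ≈ 134.36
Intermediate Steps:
v(y, x) = 9/4 - y/4
c(T) = 3 - 3*T (c(T) = -3*(-1 + T) = 3 - 3*T)
N(r) = -3*(3 + r)/(1 + r) (N(r) = -3*(r + 3)/(r + (9/4 - ¼*5)) = -3*(3 + r)/(r + (9/4 - 5/4)) = -3*(3 + r)/(r + 1) = -3*(3 + r)/(1 + r))
N(0)*(1/14 + c(6)) = (3*(-3 - 1*0)/(1 + 0))*(1/14 + (3 - 3*6)) = (3*(-3 + 0)/1)*(1/14 + (3 - 18)) = (3*1*(-3))*(1/14 - 15) = -9*(-209/14) = 1881/14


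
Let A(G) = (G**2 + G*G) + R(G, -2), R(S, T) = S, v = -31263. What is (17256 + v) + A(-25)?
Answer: -12782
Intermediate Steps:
A(G) = G + 2*G**2 (A(G) = (G**2 + G*G) + G = (G**2 + G**2) + G = 2*G**2 + G = G + 2*G**2)
(17256 + v) + A(-25) = (17256 - 31263) - 25*(1 + 2*(-25)) = -14007 - 25*(1 - 50) = -14007 - 25*(-49) = -14007 + 1225 = -12782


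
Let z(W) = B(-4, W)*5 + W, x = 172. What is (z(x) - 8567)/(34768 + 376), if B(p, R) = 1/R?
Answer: -1443935/6044768 ≈ -0.23887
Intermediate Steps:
z(W) = W + 5/W (z(W) = 5/W + W = W + 5/W)
(z(x) - 8567)/(34768 + 376) = ((172 + 5/172) - 8567)/(34768 + 376) = ((172 + 5*(1/172)) - 8567)/35144 = ((172 + 5/172) - 8567)*(1/35144) = (29589/172 - 8567)*(1/35144) = -1443935/172*1/35144 = -1443935/6044768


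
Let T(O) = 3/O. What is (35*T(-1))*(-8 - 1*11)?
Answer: 1995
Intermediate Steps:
(35*T(-1))*(-8 - 1*11) = (35*(3/(-1)))*(-8 - 1*11) = (35*(3*(-1)))*(-8 - 11) = (35*(-3))*(-19) = -105*(-19) = 1995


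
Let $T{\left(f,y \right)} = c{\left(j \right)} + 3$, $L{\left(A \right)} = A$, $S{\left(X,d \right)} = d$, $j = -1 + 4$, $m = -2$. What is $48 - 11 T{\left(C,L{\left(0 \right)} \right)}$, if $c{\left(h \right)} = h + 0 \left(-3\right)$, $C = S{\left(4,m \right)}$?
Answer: $-18$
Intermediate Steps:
$j = 3$
$C = -2$
$c{\left(h \right)} = h$ ($c{\left(h \right)} = h + 0 = h$)
$T{\left(f,y \right)} = 6$ ($T{\left(f,y \right)} = 3 + 3 = 6$)
$48 - 11 T{\left(C,L{\left(0 \right)} \right)} = 48 - 66 = -18$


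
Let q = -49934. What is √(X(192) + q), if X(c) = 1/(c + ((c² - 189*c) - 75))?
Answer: I*√2664528097/231 ≈ 223.46*I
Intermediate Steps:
X(c) = 1/(-75 + c² - 188*c) (X(c) = 1/(c + (-75 + c² - 189*c)) = 1/(-75 + c² - 188*c))
√(X(192) + q) = √(1/(-75 + 192² - 188*192) - 49934) = √(1/(-75 + 36864 - 36096) - 49934) = √(1/693 - 49934) = √(-34604261/693) = I*√2664528097/231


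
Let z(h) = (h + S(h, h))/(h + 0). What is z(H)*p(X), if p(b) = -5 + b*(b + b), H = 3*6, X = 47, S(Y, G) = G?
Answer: 8826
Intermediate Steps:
H = 18
p(b) = -5 + 2*b² (p(b) = -5 + b*(2*b) = -5 + 2*b²)
z(h) = 2 (z(h) = (h + h)/(h + 0) = (2*h)/h = 2)
z(H)*p(X) = 2*(-5 + 2*47²) = 2*(-5 + 2*2209) = 2*(-5 + 4418) = 2*4413 = 8826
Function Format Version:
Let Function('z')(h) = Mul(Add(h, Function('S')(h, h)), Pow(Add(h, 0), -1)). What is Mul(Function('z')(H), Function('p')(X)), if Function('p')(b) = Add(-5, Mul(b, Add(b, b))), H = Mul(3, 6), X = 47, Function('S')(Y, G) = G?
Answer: 8826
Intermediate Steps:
H = 18
Function('p')(b) = Add(-5, Mul(2, Pow(b, 2))) (Function('p')(b) = Add(-5, Mul(b, Mul(2, b))) = Add(-5, Mul(2, Pow(b, 2))))
Function('z')(h) = 2 (Function('z')(h) = Mul(Add(h, h), Pow(Add(h, 0), -1)) = Mul(Mul(2, h), Pow(h, -1)) = 2)
Mul(Function('z')(H), Function('p')(X)) = Mul(2, Add(-5, Mul(2, Pow(47, 2)))) = Mul(2, Add(-5, Mul(2, 2209))) = Mul(2, Add(-5, 4418)) = Mul(2, 4413) = 8826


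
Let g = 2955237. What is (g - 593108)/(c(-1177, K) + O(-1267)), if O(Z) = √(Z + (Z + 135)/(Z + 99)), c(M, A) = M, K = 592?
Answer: -811825943236/404885749 - 4724258*I*√26986713/404885749 ≈ -2005.1 - 60.614*I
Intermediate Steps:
O(Z) = √(Z + (135 + Z)/(99 + Z))
(g - 593108)/(c(-1177, K) + O(-1267)) = (2955237 - 593108)/(-1177 + √((135 - 1267 - 1267*(99 - 1267))/(99 - 1267))) = 2362129/(-1177 + √((135 - 1267 - 1267*(-1168))/(-1168))) = 2362129/(-1177 + √(-(135 - 1267 + 1479856)/1168)) = 2362129/(-1177 + √(-1/1168*1478724)) = 2362129/(-1177 + √(-369681/292)) = 2362129/(-1177 + I*√26986713/146)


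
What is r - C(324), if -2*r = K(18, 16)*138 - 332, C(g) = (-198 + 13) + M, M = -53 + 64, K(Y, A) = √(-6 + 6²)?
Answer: 340 - 69*√30 ≈ -37.929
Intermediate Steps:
K(Y, A) = √30 (K(Y, A) = √(-6 + 36) = √30)
M = 11
C(g) = -174 (C(g) = (-198 + 13) + 11 = -185 + 11 = -174)
r = 166 - 69*√30 (r = -(√30*138 - 332)/2 = -(138*√30 - 332)/2 = -(-332 + 138*√30)/2 = 166 - 69*√30 ≈ -211.93)
r - C(324) = (166 - 69*√30) - 1*(-174) = (166 - 69*√30) + 174 = 340 - 69*√30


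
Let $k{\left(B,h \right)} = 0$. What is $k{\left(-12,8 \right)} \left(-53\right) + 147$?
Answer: $147$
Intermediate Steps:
$k{\left(-12,8 \right)} \left(-53\right) + 147 = 0 \left(-53\right) + 147 = 0 + 147 = 147$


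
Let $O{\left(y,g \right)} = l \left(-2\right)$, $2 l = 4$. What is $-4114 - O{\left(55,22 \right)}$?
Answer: $-4110$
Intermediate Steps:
$l = 2$ ($l = \frac{1}{2} \cdot 4 = 2$)
$O{\left(y,g \right)} = -4$ ($O{\left(y,g \right)} = 2 \left(-2\right) = -4$)
$-4114 - O{\left(55,22 \right)} = -4114 - -4 = -4114 + 4 = -4110$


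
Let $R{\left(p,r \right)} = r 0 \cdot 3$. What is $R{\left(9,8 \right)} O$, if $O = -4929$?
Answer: $0$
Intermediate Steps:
$R{\left(p,r \right)} = 0$ ($R{\left(p,r \right)} = 0 \cdot 3 = 0$)
$R{\left(9,8 \right)} O = 0 \left(-4929\right) = 0$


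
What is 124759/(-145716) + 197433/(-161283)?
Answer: -16296884275/7833837876 ≈ -2.0803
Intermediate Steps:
124759/(-145716) + 197433/(-161283) = 124759*(-1/145716) + 197433*(-1/161283) = -124759/145716 - 65811/53761 = -16296884275/7833837876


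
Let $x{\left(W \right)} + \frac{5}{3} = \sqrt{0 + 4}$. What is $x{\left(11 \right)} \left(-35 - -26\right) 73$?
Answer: $-219$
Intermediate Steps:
$x{\left(W \right)} = \frac{1}{3}$ ($x{\left(W \right)} = - \frac{5}{3} + \sqrt{0 + 4} = - \frac{5}{3} + \sqrt{4} = - \frac{5}{3} + 2 = \frac{1}{3}$)
$x{\left(11 \right)} \left(-35 - -26\right) 73 = \frac{-35 - -26}{3} \cdot 73 = \frac{-35 + 26}{3} \cdot 73 = \frac{1}{3} \left(-9\right) 73 = \left(-3\right) 73 = -219$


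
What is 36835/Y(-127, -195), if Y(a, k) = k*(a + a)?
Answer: 7367/9906 ≈ 0.74369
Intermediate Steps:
Y(a, k) = 2*a*k (Y(a, k) = k*(2*a) = 2*a*k)
36835/Y(-127, -195) = 36835/((2*(-127)*(-195))) = 36835/49530 = 36835*(1/49530) = 7367/9906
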